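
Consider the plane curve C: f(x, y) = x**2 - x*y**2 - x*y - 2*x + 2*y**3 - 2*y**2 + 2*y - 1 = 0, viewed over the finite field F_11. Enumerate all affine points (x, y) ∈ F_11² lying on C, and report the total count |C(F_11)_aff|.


Affine F_11-points: {(0, 2), (0, 5), (2, 9), (4, 7), (5, 6), (6, 6), (7, 1), (8, 1), (8, 2), (10, 5), (10, 7)}; count = 11.

For each of the 121 pairs (x, y) ∈ F_11², evaluate f(x, y) mod 11. Record the zeros.
  x = 0: [0↦10, 1↦1, 2↦0, 3↦8, 4↦4, 5↦0, 6↦8, 7↦7, 8↦9, 9↦4, 10↦4]  zeros at y ∈ {2, 5}
  x = 1: [0↦9, 1↦9, 2↦4, 3↦6, 4↦5, 5↦2, 6↦9, 7↦5, 8↦2, 9↦1, 10↦3]  zeros at y ∈ ∅
  x = 2: [0↦10, 1↦8, 2↦10, 3↦6, 4↦8, 5↦6, 6↦1, 7↦5, 8↦8, 9↦0, 10↦4]  zeros at y ∈ {9}
  x = 3: [0↦2, 1↦9, 2↦7, 3↦8, 4↦2, 5↦1, 6↦6, 7↦7, 8↦5, 9↦1, 10↦7]  zeros at y ∈ ∅
  x = 4: [0↦7, 1↦1, 2↦6, 3↦1, 4↦9, 5↦9, 6↦2, 7↦0, 8↦4, 9↦4, 10↦1]  zeros at y ∈ {7}
  x = 5: [0↦3, 1↦6, 2↦7, 3↦7, 4↦7, 5↦8, 6↦0, 7↦6, 8↦5, 9↦9, 10↦8]  zeros at y ∈ {6}
  x = 6: [0↦1, 1↦2, 2↦10, 3↦4, 4↦7, 5↦9, 6↦0, 7↦3, 8↦8, 9↦5, 10↦6]  zeros at y ∈ {6}
  x = 7: [0↦1, 1↦0, 2↦4, 3↦3, 4↦9, 5↦1, 6↦2, 7↦2, 8↦2, 9↦3, 10↦6]  zeros at y ∈ {1}
  x = 8: [0↦3, 1↦0, 2↦0, 3↦4, 4↦2, 5↦6, 6↦6, 7↦3, 8↦9, 9↦3, 10↦8]  zeros at y ∈ {1, 2}
  x = 9: [0↦7, 1↦2, 2↦9, 3↦7, 4↦8, 5↦2, 6↦1, 7↦6, 8↦7, 9↦5, 10↦1]  zeros at y ∈ ∅
  x = 10: [0↦2, 1↦6, 2↦9, 3↦1, 4↦5, 5↦0, 6↦9, 7↦0, 8↦7, 9↦9, 10↦7]  zeros at y ∈ {5, 7}
Collecting zeros: affine points = {(0, 2), (0, 5), (2, 9), (4, 7), (5, 6), (6, 6), (7, 1), (8, 1), (8, 2), (10, 5), (10, 7)}.
Total count |C(F_11)_aff| = 11.


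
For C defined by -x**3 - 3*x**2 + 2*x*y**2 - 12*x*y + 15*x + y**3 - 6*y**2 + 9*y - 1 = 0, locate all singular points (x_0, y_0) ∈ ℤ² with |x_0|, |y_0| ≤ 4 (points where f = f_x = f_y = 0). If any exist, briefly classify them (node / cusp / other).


Singular points: {(-1, 3)}; classification: cusp.

Compute partial derivatives:
  f_x = -3*x**2 - 6*x + 2*y**2 - 12*y + 15.
  f_y = 4*x*y - 12*x + 3*y**2 - 12*y + 9.
Scan x_0 ∈ {−4, ..., 4}. For each x_0, f_y(x_0, y) is a polynomial in y; find its integer roots y ∈ {−4, ..., 4}, then test f_x and f at those candidates.
  x = -4: f_y(-4, y) = 3*y**2 - 28*y + 57; vanishes at y ∈ {3}. (-4, 3): f_x = -27 ≠ 0.
  x = -3: f_y(-3, y) = 3*y**2 - 24*y + 45; vanishes at y ∈ {3}. (-3, 3): f_x = -12 ≠ 0.
  x = -2: f_y(-2, y) = 3*y**2 - 20*y + 33; vanishes at y ∈ {3}. (-2, 3): f_x = -3 ≠ 0.
  x = -1: f_y(-1, y) = 3*y**2 - 16*y + 21; vanishes at y ∈ {3}. (-1, 3): f_x = 0, f = 0 — SINGULAR.
  x = 0: f_y(0, y) = 3*y**2 - 12*y + 9; vanishes at y ∈ {1, 3}. (0, 1): f_x = 5 ≠ 0; (0, 3): f_x = -3 ≠ 0.
  x = 1: f_y(1, y) = 3*y**2 - 8*y - 3; vanishes at y ∈ {3}. (1, 3): f_x = -12 ≠ 0.
  x = 2: f_y(2, y) = 3*y**2 - 4*y - 15; vanishes at y ∈ {3}. (2, 3): f_x = -27 ≠ 0.
  x = 3: f_y(3, y) = 3*y**2 - 27; vanishes at y ∈ {-3, 3}. (3, -3): f_x = 24 ≠ 0; (3, 3): f_x = -48 ≠ 0.
  x = 4: f_y(4, y) = 3*y**2 + 4*y - 39; vanishes at y ∈ {3}. (4, 3): f_x = -75 ≠ 0.
Only singular point on the grid: (-1, 3).
Classify: substitute x = -1 + u, y = 3 + v and expand: f = -u**3 + 2*u*v**2 + v**3 + v**2.
No constant or linear terms (consistent with a singular point). Quadratic part: v**2. Cubic part: -u**3 + 2*u*v**2 + v**3.
The quadratic part v**2 is a perfect square, so there is a single (double) tangent line v = 0, i.e. y = 3. Restricting the cubic part to that line (v = 0) leaves -u**3 ≠ 0, so f is not divisible by v and the branch is v² ≈ u**3 to lowest order — this is a cusp.
Classification: cusp.


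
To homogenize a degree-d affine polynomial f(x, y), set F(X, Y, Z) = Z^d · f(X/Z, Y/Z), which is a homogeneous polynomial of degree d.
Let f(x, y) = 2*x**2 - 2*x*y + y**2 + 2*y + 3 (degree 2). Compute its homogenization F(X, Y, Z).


F(X, Y, Z) = 2*X**2 - 2*X*Y + Y**2 + 2*Y*Z + 3*Z**2

deg(f) = 2.
Substitute x = X/Z, y = Y/Z into f, then multiply by Z^2.
  monomial 2·x^2·y^0 ↦ 2·X^2·Y^0·Z^0.
  monomial -2·x^1·y^1 ↦ -2·X^1·Y^1·Z^0.
  monomial 1·x^0·y^2 ↦ 1·X^0·Y^2·Z^0.
  monomial 2·x^0·y^1 ↦ 2·X^0·Y^1·Z^1.
  monomial 3·x^0·y^0 ↦ 3·X^0·Y^0·Z^2.
Collecting: F(X, Y, Z) = 2*X**2 - 2*X*Y + Y**2 + 2*Y*Z + 3*Z**2.


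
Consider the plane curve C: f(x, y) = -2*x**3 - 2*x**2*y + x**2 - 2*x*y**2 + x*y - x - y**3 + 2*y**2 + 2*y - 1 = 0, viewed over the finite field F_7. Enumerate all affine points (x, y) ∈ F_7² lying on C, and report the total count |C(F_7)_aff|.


Affine F_7-points: {(0, 6), (1, 4), (2, 5), (3, 0), (5, 0), (5, 2), (5, 4)}; count = 7.

For each of the 49 pairs (x, y) ∈ F_7², evaluate f(x, y) mod 7. Record the zeros.
  x = 0: [0↦6, 1↦2, 2↦3, 3↦3, 4↦3, 5↦4, 6↦0]  zeros at y ∈ {6}
  x = 1: [0↦4, 1↦4, 2↦5, 3↦1, 4↦0, 5↦3, 6↦4]  zeros at y ∈ {4}
  x = 2: [0↦6, 1↦6, 2↦3, 3↦5, 4↦6, 5↦0, 6↦2]  zeros at y ∈ {5}
  x = 3: [0↦0, 1↦3, 2↦6, 3↦3, 4↦2, 5↦4, 6↦3]  zeros at y ∈ {0}
  x = 4: [0↦2, 1↦4, 2↦2, 3↦4, 4↦4, 5↦3, 6↦2]  zeros at y ∈ ∅
  x = 5: [0↦0, 1↦4, 2↦0, 3↦3, 4↦0, 5↦6, 6↦1]  zeros at y ∈ {0, 2, 4}
  x = 6: [0↦3, 1↦5, 2↦2, 3↦2, 4↦6, 5↦1, 6↦2]  zeros at y ∈ ∅
Collecting zeros: affine points = {(0, 6), (1, 4), (2, 5), (3, 0), (5, 0), (5, 2), (5, 4)}.
Total count |C(F_7)_aff| = 7.


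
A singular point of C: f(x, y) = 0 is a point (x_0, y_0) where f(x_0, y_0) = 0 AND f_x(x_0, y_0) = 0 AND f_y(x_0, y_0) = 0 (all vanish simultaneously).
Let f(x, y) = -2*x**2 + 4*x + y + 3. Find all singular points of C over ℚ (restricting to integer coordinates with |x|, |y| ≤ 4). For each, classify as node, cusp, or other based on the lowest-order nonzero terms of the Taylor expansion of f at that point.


No singular points in the scanned grid; C is smooth there.

Compute partial derivatives:
  f_x = 4 - 4*x.
  f_y = 1.
f_y = 1 is a nonzero constant, so f_y never vanishes: no point (x, y) can satisfy f = f_x = f_y = 0. In particular no (x, y) ∈ {−4, ..., 4}² is singular; the curve is smooth.


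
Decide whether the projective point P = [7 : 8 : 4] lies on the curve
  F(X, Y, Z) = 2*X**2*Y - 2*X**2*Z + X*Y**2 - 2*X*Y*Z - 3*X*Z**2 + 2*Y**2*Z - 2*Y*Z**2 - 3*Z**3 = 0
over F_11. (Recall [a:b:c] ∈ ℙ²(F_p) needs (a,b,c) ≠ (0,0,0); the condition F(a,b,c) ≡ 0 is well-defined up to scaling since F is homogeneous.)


F(7,8,4) ≡ 10 (mod 11); P is NOT on the curve.

Evaluate F(7, 8, 4) term-by-term (mod 11).
  2*X**2*Y ↦ 2·49·8·1 = 784
  -2*X**2*Z ↦ -2·49·1·4 = -392
  X*Y**2 ↦ 1·7·64·1 = 448
  -2*X*Y*Z ↦ -2·7·8·4 = -448
  -3*X*Z**2 ↦ -3·7·1·16 = -336
  2*Y**2*Z ↦ 2·1·64·4 = 512
  -2*Y*Z**2 ↦ -2·1·8·16 = -256
  -3*Z**3 ↦ -3·1·1·64 = -192
Sum: F(7, 8, 4) = (784) + (-392) + (448) + (-448) + (-336) + (512) + (-256) + (-192) = 120.
Reducing mod 11: 120 ≡ 10 (mod 11).
Since F(a, b, c) ≡ 10 ≠ 0 (mod 11), P does NOT lie on the curve.


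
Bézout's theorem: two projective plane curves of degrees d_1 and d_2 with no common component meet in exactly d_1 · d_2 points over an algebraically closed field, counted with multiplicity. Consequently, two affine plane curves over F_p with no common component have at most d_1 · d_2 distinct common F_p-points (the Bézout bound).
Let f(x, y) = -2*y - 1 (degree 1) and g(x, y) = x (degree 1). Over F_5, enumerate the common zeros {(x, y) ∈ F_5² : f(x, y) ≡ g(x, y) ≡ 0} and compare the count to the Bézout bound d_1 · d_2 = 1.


Common zeros: {(0, 2)}; count = 1; Bézout bound = 1.

deg(f) = 1, deg(g) = 1, so Bézout bound = 1.
Scan x ∈ F_5. For each x, list the y ∈ F_5 with f(x, y) ≡ 0 and those with g(x, y) ≡ 0 (mod 5); the common zeros in that column are the intersection.
  x = 0: f ≡ 0 at y ∈ {2}; g ≡ 0 at y ∈ {0, 1, 2, 3, 4}; common: {2}.
  x = 1: f ≡ 0 at y ∈ {2}; g ≡ 0 at y ∈ ∅; common: ∅.
  x = 2: f ≡ 0 at y ∈ {2}; g ≡ 0 at y ∈ ∅; common: ∅.
  x = 3: f ≡ 0 at y ∈ {2}; g ≡ 0 at y ∈ ∅; common: ∅.
  x = 4: f ≡ 0 at y ∈ {2}; g ≡ 0 at y ∈ ∅; common: ∅.
Collecting: common zeros = {(0, 2)}, so the count is 1.
Comparison with the Bézout bound: 1 ≤ 1 = deg(f)·deg(g), as expected for curves with no common component (the bound is attained).


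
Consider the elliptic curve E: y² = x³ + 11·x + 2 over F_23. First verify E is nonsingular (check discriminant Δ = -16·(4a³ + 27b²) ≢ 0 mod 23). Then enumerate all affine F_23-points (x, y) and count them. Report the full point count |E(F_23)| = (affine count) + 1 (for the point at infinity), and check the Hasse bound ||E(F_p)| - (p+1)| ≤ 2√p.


Affine points = {(0, 5), (0, 18), (2, 3), (2, 20), (3, 4), (3, 19), (4, 8), (4, 15), (6, 10), (6, 13), (7, 10), (7, 13), (8, 2), (8, 21), (9, 5), (9, 18), (10, 10), (10, 13), (14, 5), (14, 18), (15, 0), (18, 11), (18, 12), (19, 3), (19, 20), (21, 8), (21, 15), (22, 6), (22, 17)}; affine count = 29; |E(F_23)| = 30.

Discriminant check: Δ ∝ 4a³ + 27b² = 4·11³ + 27·2² = 4·1331 + 27·4 ≡ 4 (mod 23). Nonzero ⇒ E is nonsingular.
For each x ∈ F_23, compute rhs = x³ + 11·x + 2 mod 23, then count y ∈ F_23 with y² ≡ rhs.
  x = 0: rhs = 2, matching y values: 5, 18 (2 points).
  x = 1: rhs = 14, matching y values: none (0 points).
  x = 2: rhs = 9, matching y values: 3, 20 (2 points).
  x = 3: rhs = 16, matching y values: 4, 19 (2 points).
  x = 4: rhs = 18, matching y values: 8, 15 (2 points).
  x = 5: rhs = 21, matching y values: none (0 points).
  x = 6: rhs = 8, matching y values: 10, 13 (2 points).
  x = 7: rhs = 8, matching y values: 10, 13 (2 points).
  x = 8: rhs = 4, matching y values: 2, 21 (2 points).
  x = 9: rhs = 2, matching y values: 5, 18 (2 points).
  x = 10: rhs = 8, matching y values: 10, 13 (2 points).
  x = 11: rhs = 5, matching y values: none (0 points).
  x = 12: rhs = 22, matching y values: none (0 points).
  x = 13: rhs = 19, matching y values: none (0 points).
  x = 14: rhs = 2, matching y values: 5, 18 (2 points).
  x = 15: rhs = 0, matching y values: 0 (1 points).
  x = 16: rhs = 19, matching y values: none (0 points).
  x = 17: rhs = 19, matching y values: none (0 points).
  x = 18: rhs = 6, matching y values: 11, 12 (2 points).
  x = 19: rhs = 9, matching y values: 3, 20 (2 points).
  x = 20: rhs = 11, matching y values: none (0 points).
  x = 21: rhs = 18, matching y values: 8, 15 (2 points).
  x = 22: rhs = 13, matching y values: 6, 17 (2 points).
Total affine count: 29.
Full point count |E(F_23)| = 29 + 1 = 30.
Hasse bound: |30 − (23+1)| = |6| = 6 ≤ 2√23 ≈ 9.5917 ✓.


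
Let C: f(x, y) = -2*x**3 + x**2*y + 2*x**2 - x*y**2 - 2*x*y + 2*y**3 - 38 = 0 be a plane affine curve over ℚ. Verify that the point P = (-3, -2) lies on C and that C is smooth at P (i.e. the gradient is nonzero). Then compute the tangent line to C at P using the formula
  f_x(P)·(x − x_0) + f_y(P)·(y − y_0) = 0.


Tangent line at P: -54*x + 27*y - 108 = 0.

Step 1: f(-3, -2) = 0, so P lies on C.
Step 2: partial derivatives
  f_x(x, y) = -6*x**2 + 2*x*y + 4*x - y**2 - 2*y, f_y(x, y) = x**2 - 2*x*y - 2*x + 6*y**2.
  f_x(P) = -54, f_y(P) = 27 (gradient nonzero, so P is smooth).
Step 3: tangent line at P: -54·(x − -3) + 27·(y − -2) = 0.
Expanding: -54*x + 27*y - 108 = 0.


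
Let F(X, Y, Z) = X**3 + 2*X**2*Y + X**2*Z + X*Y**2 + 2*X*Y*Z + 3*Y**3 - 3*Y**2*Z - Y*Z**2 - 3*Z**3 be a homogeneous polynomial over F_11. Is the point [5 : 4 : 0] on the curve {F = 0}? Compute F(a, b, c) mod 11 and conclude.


F(5,4,0) ≡ 3 (mod 11); P is NOT on the curve.

Evaluate F(5, 4, 0) term-by-term (mod 11).
  X**3 ↦ 1·125·1·1 = 125
  2*X**2*Y ↦ 2·25·4·1 = 200
  X**2*Z ↦ 1·25·1·0 = 0
  X*Y**2 ↦ 1·5·16·1 = 80
  2*X*Y*Z ↦ 2·5·4·0 = 0
  3*Y**3 ↦ 3·1·64·1 = 192
  -3*Y**2*Z ↦ -3·1·16·0 = 0
  -Y*Z**2 ↦ -1·1·4·0 = 0
  -3*Z**3 ↦ -3·1·1·0 = 0
Sum: F(5, 4, 0) = (125) + (200) + (0) + (80) + (0) + (192) + (0) + (0) + (0) = 597.
Reducing mod 11: 597 ≡ 3 (mod 11).
Since F(a, b, c) ≡ 3 ≠ 0 (mod 11), P does NOT lie on the curve.


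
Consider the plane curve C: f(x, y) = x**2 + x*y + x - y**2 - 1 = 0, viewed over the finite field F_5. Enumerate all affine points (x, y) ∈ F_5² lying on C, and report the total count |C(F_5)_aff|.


Affine F_5-points: {(0, 2), (0, 3), (1, 3), (2, 0), (2, 2)}; count = 5.

For each of the 25 pairs (x, y) ∈ F_5², evaluate f(x, y) mod 5. Record the zeros.
  x = 0: [0↦4, 1↦3, 2↦0, 3↦0, 4↦3]  zeros at y ∈ {2, 3}
  x = 1: [0↦1, 1↦1, 2↦4, 3↦0, 4↦4]  zeros at y ∈ {3}
  x = 2: [0↦0, 1↦1, 2↦0, 3↦2, 4↦2]  zeros at y ∈ {0, 2}
  x = 3: [0↦1, 1↦3, 2↦3, 3↦1, 4↦2]  zeros at y ∈ ∅
  x = 4: [0↦4, 1↦2, 2↦3, 3↦2, 4↦4]  zeros at y ∈ ∅
Collecting zeros: affine points = {(0, 2), (0, 3), (1, 3), (2, 0), (2, 2)}.
Total count |C(F_5)_aff| = 5.


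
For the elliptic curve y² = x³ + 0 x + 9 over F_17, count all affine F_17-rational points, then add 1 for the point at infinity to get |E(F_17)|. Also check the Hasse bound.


Affine points = {(0, 3), (0, 14), (2, 0), (3, 6), (3, 11), (5, 7), (5, 10), (6, 2), (6, 15), (13, 8), (13, 9), (14, 4), (14, 13), (15, 1), (15, 16), (16, 5), (16, 12)}; affine count = 17; |E(F_17)| = 18.

Discriminant check: Δ ∝ 4a³ + 27b² = 4·0³ + 27·9² = 4·0 + 27·81 ≡ 11 (mod 17). Nonzero ⇒ E is nonsingular.
For each x ∈ F_17, compute rhs = x³ + 0·x + 9 mod 17, then count y ∈ F_17 with y² ≡ rhs.
  x = 0: rhs = 9, matching y values: 3, 14 (2 points).
  x = 1: rhs = 10, matching y values: none (0 points).
  x = 2: rhs = 0, matching y values: 0 (1 points).
  x = 3: rhs = 2, matching y values: 6, 11 (2 points).
  x = 4: rhs = 5, matching y values: none (0 points).
  x = 5: rhs = 15, matching y values: 7, 10 (2 points).
  x = 6: rhs = 4, matching y values: 2, 15 (2 points).
  x = 7: rhs = 12, matching y values: none (0 points).
  x = 8: rhs = 11, matching y values: none (0 points).
  x = 9: rhs = 7, matching y values: none (0 points).
  x = 10: rhs = 6, matching y values: none (0 points).
  x = 11: rhs = 14, matching y values: none (0 points).
  x = 12: rhs = 3, matching y values: none (0 points).
  x = 13: rhs = 13, matching y values: 8, 9 (2 points).
  x = 14: rhs = 16, matching y values: 4, 13 (2 points).
  x = 15: rhs = 1, matching y values: 1, 16 (2 points).
  x = 16: rhs = 8, matching y values: 5, 12 (2 points).
Total affine count: 17.
Full point count |E(F_17)| = 17 + 1 = 18.
Hasse bound: |18 − (17+1)| = |0| = 0 ≤ 2√17 ≈ 8.2462 ✓.


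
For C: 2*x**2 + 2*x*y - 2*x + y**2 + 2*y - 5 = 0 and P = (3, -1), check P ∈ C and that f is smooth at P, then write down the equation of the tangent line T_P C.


Tangent line at P: 8*x + 6*y - 18 = 0.

Step 1: f(3, -1) = 0, so P lies on C.
Step 2: partial derivatives
  f_x(x, y) = 4*x + 2*y - 2, f_y(x, y) = 2*x + 2*y + 2.
  f_x(P) = 8, f_y(P) = 6 (gradient nonzero, so P is smooth).
Step 3: tangent line at P: 8·(x − 3) + 6·(y − -1) = 0.
Expanding: 8*x + 6*y - 18 = 0.


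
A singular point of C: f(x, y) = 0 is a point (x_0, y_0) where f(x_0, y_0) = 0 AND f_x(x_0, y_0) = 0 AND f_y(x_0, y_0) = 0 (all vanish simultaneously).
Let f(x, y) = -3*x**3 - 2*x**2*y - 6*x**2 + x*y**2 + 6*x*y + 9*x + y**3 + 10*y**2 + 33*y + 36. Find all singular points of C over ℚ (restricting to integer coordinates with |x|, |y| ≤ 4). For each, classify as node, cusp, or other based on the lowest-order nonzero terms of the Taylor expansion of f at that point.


Singular points: {(0, -3)}; classification: cusp.

Compute partial derivatives:
  f_x = -9*x**2 - 4*x*y - 12*x + y**2 + 6*y + 9.
  f_y = -2*x**2 + 2*x*y + 6*x + 3*y**2 + 20*y + 33.
Scan x_0 ∈ {−4, ..., 4}. For each x_0, f_y(x_0, y) is a polynomial in y; find its integer roots y ∈ {−4, ..., 4}, then test f_x and f at those candidates.
  x = -4: f_y(-4, y) = 3*y**2 + 12*y - 23; no integer root y with |y| ≤ 4.
  x = -3: f_y(-3, y) = 3*y**2 + 14*y - 3; no integer root y with |y| ≤ 4.
  x = -2: f_y(-2, y) = 3*y**2 + 16*y + 13; vanishes at y ∈ {-1}. (-2, -1): f_x = -16 ≠ 0.
  x = -1: f_y(-1, y) = 3*y**2 + 18*y + 25; no integer root y with |y| ≤ 4.
  x = 0: f_y(0, y) = 3*y**2 + 20*y + 33; vanishes at y ∈ {-3}. (0, -3): f_x = 0, f = 0 — SINGULAR.
  x = 1: f_y(1, y) = 3*y**2 + 22*y + 37; no integer root y with |y| ≤ 4.
  x = 2: f_y(2, y) = 3*y**2 + 24*y + 37; no integer root y with |y| ≤ 4.
  x = 3: f_y(3, y) = 3*y**2 + 26*y + 33; no integer root y with |y| ≤ 4.
  x = 4: f_y(4, y) = 3*y**2 + 28*y + 25; vanishes at y ∈ {-1}. (4, -1): f_x = -172 ≠ 0.
Only singular point on the grid: (0, -3).
Classify: substitute x = 0 + u, y = -3 + v and expand: f = -3*u**3 - 2*u**2*v + u*v**2 + v**3 + v**2.
No constant or linear terms (consistent with a singular point). Quadratic part: v**2. Cubic part: -3*u**3 - 2*u**2*v + u*v**2 + v**3.
The quadratic part v**2 is a perfect square, so there is a single (double) tangent line v = 0, i.e. y = -3. Restricting the cubic part to that line (v = 0) leaves -3*u**3 ≠ 0, so f is not divisible by v and the branch is v² ≈ 3*u**3 to lowest order — this is a cusp.
Classification: cusp.


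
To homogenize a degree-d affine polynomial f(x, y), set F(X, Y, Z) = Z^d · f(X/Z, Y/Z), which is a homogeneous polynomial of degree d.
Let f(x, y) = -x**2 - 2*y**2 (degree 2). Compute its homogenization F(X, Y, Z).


F(X, Y, Z) = -X**2 - 2*Y**2

deg(f) = 2.
Substitute x = X/Z, y = Y/Z into f, then multiply by Z^2.
  monomial -1·x^2·y^0 ↦ -1·X^2·Y^0·Z^0.
  monomial -2·x^0·y^2 ↦ -2·X^0·Y^2·Z^0.
Collecting: F(X, Y, Z) = -X**2 - 2*Y**2.


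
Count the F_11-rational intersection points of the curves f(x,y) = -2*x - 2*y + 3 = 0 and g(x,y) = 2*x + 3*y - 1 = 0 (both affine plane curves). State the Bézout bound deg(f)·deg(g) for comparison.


Common zeros: {(9, 9)}; count = 1; Bézout bound = 1.

deg(f) = 1, deg(g) = 1, so Bézout bound = 1.
Scan x ∈ F_11. For each x, list the y ∈ F_11 with f(x, y) ≡ 0 and those with g(x, y) ≡ 0 (mod 11); the common zeros in that column are the intersection.
  x = 0: f ≡ 0 at y ∈ {7}; g ≡ 0 at y ∈ {4}; common: ∅.
  x = 1: f ≡ 0 at y ∈ {6}; g ≡ 0 at y ∈ {7}; common: ∅.
  x = 2: f ≡ 0 at y ∈ {5}; g ≡ 0 at y ∈ {10}; common: ∅.
  x = 3: f ≡ 0 at y ∈ {4}; g ≡ 0 at y ∈ {2}; common: ∅.
  x = 4: f ≡ 0 at y ∈ {3}; g ≡ 0 at y ∈ {5}; common: ∅.
  x = 5: f ≡ 0 at y ∈ {2}; g ≡ 0 at y ∈ {8}; common: ∅.
  x = 6: f ≡ 0 at y ∈ {1}; g ≡ 0 at y ∈ {0}; common: ∅.
  x = 7: f ≡ 0 at y ∈ {0}; g ≡ 0 at y ∈ {3}; common: ∅.
  x = 8: f ≡ 0 at y ∈ {10}; g ≡ 0 at y ∈ {6}; common: ∅.
  x = 9: f ≡ 0 at y ∈ {9}; g ≡ 0 at y ∈ {9}; common: {9}.
  x = 10: f ≡ 0 at y ∈ {8}; g ≡ 0 at y ∈ {1}; common: ∅.
Collecting: common zeros = {(9, 9)}, so the count is 1.
Comparison with the Bézout bound: 1 ≤ 1 = deg(f)·deg(g), as expected for curves with no common component (the bound is attained).


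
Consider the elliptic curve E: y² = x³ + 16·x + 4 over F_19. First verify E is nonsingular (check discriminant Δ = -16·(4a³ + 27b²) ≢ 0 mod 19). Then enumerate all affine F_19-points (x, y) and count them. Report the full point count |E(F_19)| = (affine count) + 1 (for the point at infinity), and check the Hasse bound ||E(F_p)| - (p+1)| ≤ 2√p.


Affine points = {(0, 2), (0, 17), (2, 5), (2, 14), (5, 0), (8, 6), (8, 13), (10, 9), (10, 10), (12, 9), (12, 10), (15, 3), (15, 16), (16, 9), (16, 10), (18, 5), (18, 14)}; affine count = 17; |E(F_19)| = 18.

Discriminant check: Δ ∝ 4a³ + 27b² = 4·16³ + 27·4² = 4·4096 + 27·16 ≡ 1 (mod 19). Nonzero ⇒ E is nonsingular.
For each x ∈ F_19, compute rhs = x³ + 16·x + 4 mod 19, then count y ∈ F_19 with y² ≡ rhs.
  x = 0: rhs = 4, matching y values: 2, 17 (2 points).
  x = 1: rhs = 2, matching y values: none (0 points).
  x = 2: rhs = 6, matching y values: 5, 14 (2 points).
  x = 3: rhs = 3, matching y values: none (0 points).
  x = 4: rhs = 18, matching y values: none (0 points).
  x = 5: rhs = 0, matching y values: 0 (1 points).
  x = 6: rhs = 12, matching y values: none (0 points).
  x = 7: rhs = 3, matching y values: none (0 points).
  x = 8: rhs = 17, matching y values: 6, 13 (2 points).
  x = 9: rhs = 3, matching y values: none (0 points).
  x = 10: rhs = 5, matching y values: 9, 10 (2 points).
  x = 11: rhs = 10, matching y values: none (0 points).
  x = 12: rhs = 5, matching y values: 9, 10 (2 points).
  x = 13: rhs = 15, matching y values: none (0 points).
  x = 14: rhs = 8, matching y values: none (0 points).
  x = 15: rhs = 9, matching y values: 3, 16 (2 points).
  x = 16: rhs = 5, matching y values: 9, 10 (2 points).
  x = 17: rhs = 2, matching y values: none (0 points).
  x = 18: rhs = 6, matching y values: 5, 14 (2 points).
Total affine count: 17.
Full point count |E(F_19)| = 17 + 1 = 18.
Hasse bound: |18 − (19+1)| = |-2| = 2 ≤ 2√19 ≈ 8.7178 ✓.


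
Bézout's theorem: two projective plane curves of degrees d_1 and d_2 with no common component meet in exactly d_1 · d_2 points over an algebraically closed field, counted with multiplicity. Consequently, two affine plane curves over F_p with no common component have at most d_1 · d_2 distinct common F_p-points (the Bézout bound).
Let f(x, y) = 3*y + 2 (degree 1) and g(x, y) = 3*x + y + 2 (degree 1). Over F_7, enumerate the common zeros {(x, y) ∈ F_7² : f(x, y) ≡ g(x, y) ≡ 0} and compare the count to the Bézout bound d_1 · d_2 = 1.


Common zeros: {(5, 4)}; count = 1; Bézout bound = 1.

deg(f) = 1, deg(g) = 1, so Bézout bound = 1.
Scan x ∈ F_7. For each x, list the y ∈ F_7 with f(x, y) ≡ 0 and those with g(x, y) ≡ 0 (mod 7); the common zeros in that column are the intersection.
  x = 0: f ≡ 0 at y ∈ {4}; g ≡ 0 at y ∈ {5}; common: ∅.
  x = 1: f ≡ 0 at y ∈ {4}; g ≡ 0 at y ∈ {2}; common: ∅.
  x = 2: f ≡ 0 at y ∈ {4}; g ≡ 0 at y ∈ {6}; common: ∅.
  x = 3: f ≡ 0 at y ∈ {4}; g ≡ 0 at y ∈ {3}; common: ∅.
  x = 4: f ≡ 0 at y ∈ {4}; g ≡ 0 at y ∈ {0}; common: ∅.
  x = 5: f ≡ 0 at y ∈ {4}; g ≡ 0 at y ∈ {4}; common: {4}.
  x = 6: f ≡ 0 at y ∈ {4}; g ≡ 0 at y ∈ {1}; common: ∅.
Collecting: common zeros = {(5, 4)}, so the count is 1.
Comparison with the Bézout bound: 1 ≤ 1 = deg(f)·deg(g), as expected for curves with no common component (the bound is attained).


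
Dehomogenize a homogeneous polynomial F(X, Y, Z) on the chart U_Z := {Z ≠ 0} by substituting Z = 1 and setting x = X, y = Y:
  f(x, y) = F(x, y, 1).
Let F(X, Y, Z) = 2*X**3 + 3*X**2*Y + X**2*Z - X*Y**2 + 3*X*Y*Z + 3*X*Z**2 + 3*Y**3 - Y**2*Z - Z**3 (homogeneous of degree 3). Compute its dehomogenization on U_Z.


f(x, y) = 2*x**3 + 3*x**2*y + x**2 - x*y**2 + 3*x*y + 3*x + 3*y**3 - y**2 - 1

On U_Z we set Z = 1. Each monomial c·X^i·Y^j·Z^k in F becomes c·x^i·y^j·1^k = c·x^i·y^j.
Substituting Z = 1: F(X, Y, 1) = 2*x**3 + 3*x**2*y + x**2 - x*y**2 + 3*x*y + 3*x + 3*y**3 - y**2 - 1.
Note: deg(f) ≤ deg(F) = 3; strict inequality happens when F is divisible by Z (lost terms).


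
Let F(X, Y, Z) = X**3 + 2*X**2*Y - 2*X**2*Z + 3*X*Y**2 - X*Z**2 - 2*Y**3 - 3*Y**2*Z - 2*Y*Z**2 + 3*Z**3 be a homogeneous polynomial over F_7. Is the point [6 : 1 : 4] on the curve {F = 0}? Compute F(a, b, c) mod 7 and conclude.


F(6,1,4) ≡ 5 (mod 7); P is NOT on the curve.

Evaluate F(6, 1, 4) term-by-term (mod 7).
  X**3 ↦ 1·216·1·1 = 216
  2*X**2*Y ↦ 2·36·1·1 = 72
  -2*X**2*Z ↦ -2·36·1·4 = -288
  3*X*Y**2 ↦ 3·6·1·1 = 18
  -X*Z**2 ↦ -1·6·1·16 = -96
  -2*Y**3 ↦ -2·1·1·1 = -2
  -3*Y**2*Z ↦ -3·1·1·4 = -12
  -2*Y*Z**2 ↦ -2·1·1·16 = -32
  3*Z**3 ↦ 3·1·1·64 = 192
Sum: F(6, 1, 4) = (216) + (72) + (-288) + (18) + (-96) + (-2) + (-12) + (-32) + (192) = 68.
Reducing mod 7: 68 ≡ 5 (mod 7).
Since F(a, b, c) ≡ 5 ≠ 0 (mod 7), P does NOT lie on the curve.


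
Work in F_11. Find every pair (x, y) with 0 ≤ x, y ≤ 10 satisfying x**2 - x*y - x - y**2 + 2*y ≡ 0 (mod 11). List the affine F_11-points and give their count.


Affine F_11-points: {(0, 0), (0, 2), (1, 0), (1, 1), (3, 2), (3, 8), (5, 9), (5, 10), (6, 8), (6, 10)}; count = 10.

For each of the 121 pairs (x, y) ∈ F_11², evaluate f(x, y) mod 11. Record the zeros.
  x = 0: [0↦0, 1↦1, 2↦0, 3↦8, 4↦3, 5↦7, 6↦9, 7↦9, 8↦7, 9↦3, 10↦8]  zeros at y ∈ {0, 2}
  x = 1: [0↦0, 1↦0, 2↦9, 3↦5, 4↦10, 5↦2, 6↦3, 7↦2, 8↦10, 9↦5, 10↦9]  zeros at y ∈ {0, 1}
  x = 2: [0↦2, 1↦1, 2↦9, 3↦4, 4↦8, 5↦10, 6↦10, 7↦8, 8↦4, 9↦9, 10↦1]  zeros at y ∈ ∅
  x = 3: [0↦6, 1↦4, 2↦0, 3↦5, 4↦8, 5↦9, 6↦8, 7↦5, 8↦0, 9↦4, 10↦6]  zeros at y ∈ {2, 8}
  x = 4: [0↦1, 1↦9, 2↦4, 3↦8, 4↦10, 5↦10, 6↦8, 7↦4, 8↦9, 9↦1, 10↦2]  zeros at y ∈ ∅
  x = 5: [0↦9, 1↦5, 2↦10, 3↦2, 4↦3, 5↦2, 6↦10, 7↦5, 8↦9, 9↦0, 10↦0]  zeros at y ∈ {9, 10}
  x = 6: [0↦8, 1↦3, 2↦7, 3↦9, 4↦9, 5↦7, 6↦3, 7↦8, 8↦0, 9↦1, 10↦0]  zeros at y ∈ {8, 10}
  x = 7: [0↦9, 1↦3, 2↦6, 3↦7, 4↦6, 5↦3, 6↦9, 7↦2, 8↦4, 9↦4, 10↦2]  zeros at y ∈ ∅
  x = 8: [0↦1, 1↦5, 2↦7, 3↦7, 4↦5, 5↦1, 6↦6, 7↦9, 8↦10, 9↦9, 10↦6]  zeros at y ∈ ∅
  x = 9: [0↦6, 1↦9, 2↦10, 3↦9, 4↦6, 5↦1, 6↦5, 7↦7, 8↦7, 9↦5, 10↦1]  zeros at y ∈ ∅
  x = 10: [0↦2, 1↦4, 2↦4, 3↦2, 4↦9, 5↦3, 6↦6, 7↦7, 8↦6, 9↦3, 10↦9]  zeros at y ∈ ∅
Collecting zeros: affine points = {(0, 0), (0, 2), (1, 0), (1, 1), (3, 2), (3, 8), (5, 9), (5, 10), (6, 8), (6, 10)}.
Total count |C(F_11)_aff| = 10.


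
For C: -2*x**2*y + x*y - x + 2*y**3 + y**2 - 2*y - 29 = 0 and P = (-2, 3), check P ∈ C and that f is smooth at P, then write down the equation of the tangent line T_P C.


Tangent line at P: 26*x + 48*y - 92 = 0.

Step 1: f(-2, 3) = 0, so P lies on C.
Step 2: partial derivatives
  f_x(x, y) = -4*x*y + y - 1, f_y(x, y) = -2*x**2 + x + 6*y**2 + 2*y - 2.
  f_x(P) = 26, f_y(P) = 48 (gradient nonzero, so P is smooth).
Step 3: tangent line at P: 26·(x − -2) + 48·(y − 3) = 0.
Expanding: 26*x + 48*y - 92 = 0.


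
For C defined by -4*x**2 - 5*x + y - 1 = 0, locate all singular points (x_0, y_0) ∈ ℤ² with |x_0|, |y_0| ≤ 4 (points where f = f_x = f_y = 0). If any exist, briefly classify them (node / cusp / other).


No singular points in the scanned grid; C is smooth there.

Compute partial derivatives:
  f_x = -8*x - 5.
  f_y = 1.
f_y = 1 is a nonzero constant, so f_y never vanishes: no point (x, y) can satisfy f = f_x = f_y = 0. In particular no (x, y) ∈ {−4, ..., 4}² is singular; the curve is smooth.


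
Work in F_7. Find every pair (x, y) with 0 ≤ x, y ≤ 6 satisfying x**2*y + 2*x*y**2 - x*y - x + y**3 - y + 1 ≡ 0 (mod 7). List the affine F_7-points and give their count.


Affine F_7-points: {(0, 2), (1, 0), (1, 2), (1, 3), (4, 6), (5, 6), (6, 3)}; count = 7.

For each of the 49 pairs (x, y) ∈ F_7², evaluate f(x, y) mod 7. Record the zeros.
  x = 0: [0↦1, 1↦1, 2↦0, 3↦4, 4↦5, 5↦2, 6↦1]  zeros at y ∈ {2}
  x = 1: [0↦0, 1↦2, 2↦0, 3↦0, 4↦1, 5↦2, 6↦2]  zeros at y ∈ {0, 2, 3}
  x = 2: [0↦6, 1↦5, 2↦4, 3↦2, 4↦5, 5↦5, 6↦1]  zeros at y ∈ ∅
  x = 3: [0↦5, 1↦3, 2↦5, 3↦3, 4↦3, 5↦4, 6↦5]  zeros at y ∈ ∅
  x = 4: [0↦4, 1↦3, 2↦3, 3↦3, 4↦2, 5↦6, 6↦0]  zeros at y ∈ {6}
  x = 5: [0↦3, 1↦5, 2↦5, 3↦2, 4↦2, 5↦4, 6↦0]  zeros at y ∈ {6}
  x = 6: [0↦2, 1↦2, 2↦4, 3↦0, 4↦3, 5↦5, 6↦5]  zeros at y ∈ {3}
Collecting zeros: affine points = {(0, 2), (1, 0), (1, 2), (1, 3), (4, 6), (5, 6), (6, 3)}.
Total count |C(F_7)_aff| = 7.


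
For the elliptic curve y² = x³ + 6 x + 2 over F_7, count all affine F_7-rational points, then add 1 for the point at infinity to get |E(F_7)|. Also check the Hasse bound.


Affine points = {(0, 3), (0, 4), (1, 3), (1, 4), (2, 1), (2, 6), (6, 3), (6, 4)}; affine count = 8; |E(F_7)| = 9.

Discriminant check: Δ ∝ 4a³ + 27b² = 4·6³ + 27·2² = 4·216 + 27·4 ≡ 6 (mod 7). Nonzero ⇒ E is nonsingular.
For each x ∈ F_7, compute rhs = x³ + 6·x + 2 mod 7, then count y ∈ F_7 with y² ≡ rhs.
  x = 0: rhs = 2, matching y values: 3, 4 (2 points).
  x = 1: rhs = 2, matching y values: 3, 4 (2 points).
  x = 2: rhs = 1, matching y values: 1, 6 (2 points).
  x = 3: rhs = 5, matching y values: none (0 points).
  x = 4: rhs = 6, matching y values: none (0 points).
  x = 5: rhs = 3, matching y values: none (0 points).
  x = 6: rhs = 2, matching y values: 3, 4 (2 points).
Total affine count: 8.
Full point count |E(F_7)| = 8 + 1 = 9.
Hasse bound: |9 − (7+1)| = |1| = 1 ≤ 2√7 ≈ 5.2915 ✓.


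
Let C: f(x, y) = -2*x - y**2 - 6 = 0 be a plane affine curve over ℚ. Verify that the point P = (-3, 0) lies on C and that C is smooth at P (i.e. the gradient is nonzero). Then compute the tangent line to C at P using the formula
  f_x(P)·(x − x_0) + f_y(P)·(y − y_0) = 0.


Tangent line at P: -2*x - 6 = 0.

Step 1: f(-3, 0) = 0, so P lies on C.
Step 2: partial derivatives
  f_x(x, y) = -2, f_y(x, y) = -2*y.
  f_x(P) = -2, f_y(P) = 0 (gradient nonzero, so P is smooth).
Step 3: tangent line at P: -2·(x − -3) + 0·(y − 0) = 0.
Expanding: -2*x - 6 = 0.


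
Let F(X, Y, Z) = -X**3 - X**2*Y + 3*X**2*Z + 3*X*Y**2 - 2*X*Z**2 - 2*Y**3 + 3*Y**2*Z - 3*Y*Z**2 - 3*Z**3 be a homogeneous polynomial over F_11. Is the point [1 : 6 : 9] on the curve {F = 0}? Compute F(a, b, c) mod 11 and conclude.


F(1,6,9) ≡ 7 (mod 11); P is NOT on the curve.

Evaluate F(1, 6, 9) term-by-term (mod 11).
  -X**3 ↦ -1·1·1·1 = -1
  -X**2*Y ↦ -1·1·6·1 = -6
  3*X**2*Z ↦ 3·1·1·9 = 27
  3*X*Y**2 ↦ 3·1·36·1 = 108
  -2*X*Z**2 ↦ -2·1·1·81 = -162
  -2*Y**3 ↦ -2·1·216·1 = -432
  3*Y**2*Z ↦ 3·1·36·9 = 972
  -3*Y*Z**2 ↦ -3·1·6·81 = -1458
  -3*Z**3 ↦ -3·1·1·729 = -2187
Sum: F(1, 6, 9) = (-1) + (-6) + (27) + (108) + (-162) + (-432) + (972) + (-1458) + (-2187) = -3139.
Reducing mod 11: -3139 ≡ 7 (mod 11).
Since F(a, b, c) ≡ 7 ≠ 0 (mod 11), P does NOT lie on the curve.


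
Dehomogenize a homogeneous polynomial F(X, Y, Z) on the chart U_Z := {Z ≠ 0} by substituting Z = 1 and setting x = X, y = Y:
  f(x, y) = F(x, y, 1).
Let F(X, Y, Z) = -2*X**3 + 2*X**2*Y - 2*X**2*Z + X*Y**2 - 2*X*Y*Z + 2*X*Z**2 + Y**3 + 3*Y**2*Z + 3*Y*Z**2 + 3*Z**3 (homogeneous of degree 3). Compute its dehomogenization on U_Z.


f(x, y) = -2*x**3 + 2*x**2*y - 2*x**2 + x*y**2 - 2*x*y + 2*x + y**3 + 3*y**2 + 3*y + 3

On U_Z we set Z = 1. Each monomial c·X^i·Y^j·Z^k in F becomes c·x^i·y^j·1^k = c·x^i·y^j.
Substituting Z = 1: F(X, Y, 1) = -2*x**3 + 2*x**2*y - 2*x**2 + x*y**2 - 2*x*y + 2*x + y**3 + 3*y**2 + 3*y + 3.
Note: deg(f) ≤ deg(F) = 3; strict inequality happens when F is divisible by Z (lost terms).


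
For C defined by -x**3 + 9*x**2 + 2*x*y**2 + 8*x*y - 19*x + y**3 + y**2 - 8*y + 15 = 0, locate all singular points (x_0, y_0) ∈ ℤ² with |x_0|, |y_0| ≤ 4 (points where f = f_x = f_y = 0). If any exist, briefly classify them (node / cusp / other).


Singular points: {(3, -2)}; classification: cusp.

Compute partial derivatives:
  f_x = -3*x**2 + 18*x + 2*y**2 + 8*y - 19.
  f_y = 4*x*y + 8*x + 3*y**2 + 2*y - 8.
Scan x_0 ∈ {−4, ..., 4}. For each x_0, f_y(x_0, y) is a polynomial in y; find its integer roots y ∈ {−4, ..., 4}, then test f_x and f at those candidates.
  x = -4: f_y(-4, y) = 3*y**2 - 14*y - 40; vanishes at y ∈ {-2}. (-4, -2): f_x = -147 ≠ 0.
  x = -3: f_y(-3, y) = 3*y**2 - 10*y - 32; vanishes at y ∈ {-2}. (-3, -2): f_x = -108 ≠ 0.
  x = -2: f_y(-2, y) = 3*y**2 - 6*y - 24; vanishes at y ∈ {-2, 4}. (-2, -2): f_x = -75 ≠ 0; (-2, 4): f_x = -3 ≠ 0.
  x = -1: f_y(-1, y) = 3*y**2 - 2*y - 16; vanishes at y ∈ {-2}. (-1, -2): f_x = -48 ≠ 0.
  x = 0: f_y(0, y) = 3*y**2 + 2*y - 8; vanishes at y ∈ {-2}. (0, -2): f_x = -27 ≠ 0.
  x = 1: f_y(1, y) = 3*y**2 + 6*y; vanishes at y ∈ {-2, 0}. (1, -2): f_x = -12 ≠ 0; (1, 0): f_x = -4 ≠ 0.
  x = 2: f_y(2, y) = 3*y**2 + 10*y + 8; vanishes at y ∈ {-2}. (2, -2): f_x = -3 ≠ 0.
  x = 3: f_y(3, y) = 3*y**2 + 14*y + 16; vanishes at y ∈ {-2}. (3, -2): f_x = 0, f = 0 — SINGULAR.
  x = 4: f_y(4, y) = 3*y**2 + 18*y + 24; vanishes at y ∈ {-4, -2}. (4, -4): f_x = 5 ≠ 0; (4, -2): f_x = -3 ≠ 0.
Only singular point on the grid: (3, -2).
Classify: substitute x = 3 + u, y = -2 + v and expand: f = -u**3 + 2*u*v**2 + v**3 + v**2.
No constant or linear terms (consistent with a singular point). Quadratic part: v**2. Cubic part: -u**3 + 2*u*v**2 + v**3.
The quadratic part v**2 is a perfect square, so there is a single (double) tangent line v = 0, i.e. y = -2. Restricting the cubic part to that line (v = 0) leaves -u**3 ≠ 0, so f is not divisible by v and the branch is v² ≈ u**3 to lowest order — this is a cusp.
Classification: cusp.


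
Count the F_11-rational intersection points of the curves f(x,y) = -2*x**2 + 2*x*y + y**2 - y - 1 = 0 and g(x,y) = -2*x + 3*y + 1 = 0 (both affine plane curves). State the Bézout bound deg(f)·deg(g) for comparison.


Common zeros: ∅; count = 0; Bézout bound = 2.

deg(f) = 2, deg(g) = 1, so Bézout bound = 2.
Scan x ∈ F_11. For each x, list the y ∈ F_11 with f(x, y) ≡ 0 and those with g(x, y) ≡ 0 (mod 11); the common zeros in that column are the intersection.
  x = 0: f ≡ 0 at y ∈ {4, 8}; g ≡ 0 at y ∈ {7}; common: ∅.
  x = 1: f ≡ 0 at y ∈ ∅; g ≡ 0 at y ∈ {4}; common: ∅.
  x = 2: f ≡ 0 at y ∈ {9, 10}; g ≡ 0 at y ∈ {1}; common: ∅.
  x = 3: f ≡ 0 at y ∈ ∅; g ≡ 0 at y ∈ {9}; common: ∅.
  x = 4: f ≡ 0 at y ∈ {0, 4}; g ≡ 0 at y ∈ {6}; common: ∅.
  x = 5: f ≡ 0 at y ∈ ∅; g ≡ 0 at y ∈ {3}; common: ∅.
  x = 6: f ≡ 0 at y ∈ ∅; g ≡ 0 at y ∈ {0}; common: ∅.
  x = 7: f ≡ 0 at y ∈ {0, 9}; g ≡ 0 at y ∈ {8}; common: ∅.
  x = 8: f ≡ 0 at y ∈ {8, 10}; g ≡ 0 at y ∈ {5}; common: ∅.
  x = 9: f ≡ 0 at y ∈ ∅; g ≡ 0 at y ∈ {2}; common: ∅.
  x = 10: f ≡ 0 at y ∈ ∅; g ≡ 0 at y ∈ {10}; common: ∅.
Collecting: common zeros = ∅, so the count is 0.
Comparison with the Bézout bound: 0 ≤ 2 = deg(f)·deg(g), as expected for curves with no common component (the affine F_11-count falls short of the bound because intersections may lie at infinity, over extension fields, or carry multiplicity).


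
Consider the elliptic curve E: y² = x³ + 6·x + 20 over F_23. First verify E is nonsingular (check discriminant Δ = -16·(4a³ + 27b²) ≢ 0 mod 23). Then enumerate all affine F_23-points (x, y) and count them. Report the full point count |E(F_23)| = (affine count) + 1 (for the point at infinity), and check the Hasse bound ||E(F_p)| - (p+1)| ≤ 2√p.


Affine points = {(1, 2), (1, 21), (4, 4), (4, 19), (12, 7), (12, 16), (13, 8), (13, 15), (15, 9), (15, 14), (16, 7), (16, 16), (18, 7), (18, 16), (19, 1), (19, 22), (21, 0), (22, 6), (22, 17)}; affine count = 19; |E(F_23)| = 20.

Discriminant check: Δ ∝ 4a³ + 27b² = 4·6³ + 27·20² = 4·216 + 27·400 ≡ 3 (mod 23). Nonzero ⇒ E is nonsingular.
For each x ∈ F_23, compute rhs = x³ + 6·x + 20 mod 23, then count y ∈ F_23 with y² ≡ rhs.
  x = 0: rhs = 20, matching y values: none (0 points).
  x = 1: rhs = 4, matching y values: 2, 21 (2 points).
  x = 2: rhs = 17, matching y values: none (0 points).
  x = 3: rhs = 19, matching y values: none (0 points).
  x = 4: rhs = 16, matching y values: 4, 19 (2 points).
  x = 5: rhs = 14, matching y values: none (0 points).
  x = 6: rhs = 19, matching y values: none (0 points).
  x = 7: rhs = 14, matching y values: none (0 points).
  x = 8: rhs = 5, matching y values: none (0 points).
  x = 9: rhs = 21, matching y values: none (0 points).
  x = 10: rhs = 22, matching y values: none (0 points).
  x = 11: rhs = 14, matching y values: none (0 points).
  x = 12: rhs = 3, matching y values: 7, 16 (2 points).
  x = 13: rhs = 18, matching y values: 8, 15 (2 points).
  x = 14: rhs = 19, matching y values: none (0 points).
  x = 15: rhs = 12, matching y values: 9, 14 (2 points).
  x = 16: rhs = 3, matching y values: 7, 16 (2 points).
  x = 17: rhs = 21, matching y values: none (0 points).
  x = 18: rhs = 3, matching y values: 7, 16 (2 points).
  x = 19: rhs = 1, matching y values: 1, 22 (2 points).
  x = 20: rhs = 21, matching y values: none (0 points).
  x = 21: rhs = 0, matching y values: 0 (1 points).
  x = 22: rhs = 13, matching y values: 6, 17 (2 points).
Total affine count: 19.
Full point count |E(F_23)| = 19 + 1 = 20.
Hasse bound: |20 − (23+1)| = |-4| = 4 ≤ 2√23 ≈ 9.5917 ✓.


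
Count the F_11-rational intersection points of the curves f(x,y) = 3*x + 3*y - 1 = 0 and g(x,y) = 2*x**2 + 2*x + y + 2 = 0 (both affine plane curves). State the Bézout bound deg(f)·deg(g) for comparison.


Common zeros: ∅; count = 0; Bézout bound = 2.

deg(f) = 1, deg(g) = 2, so Bézout bound = 2.
Scan x ∈ F_11. For each x, list the y ∈ F_11 with f(x, y) ≡ 0 and those with g(x, y) ≡ 0 (mod 11); the common zeros in that column are the intersection.
  x = 0: f ≡ 0 at y ∈ {4}; g ≡ 0 at y ∈ {9}; common: ∅.
  x = 1: f ≡ 0 at y ∈ {3}; g ≡ 0 at y ∈ {5}; common: ∅.
  x = 2: f ≡ 0 at y ∈ {2}; g ≡ 0 at y ∈ {8}; common: ∅.
  x = 3: f ≡ 0 at y ∈ {1}; g ≡ 0 at y ∈ {7}; common: ∅.
  x = 4: f ≡ 0 at y ∈ {0}; g ≡ 0 at y ∈ {2}; common: ∅.
  x = 5: f ≡ 0 at y ∈ {10}; g ≡ 0 at y ∈ {4}; common: ∅.
  x = 6: f ≡ 0 at y ∈ {9}; g ≡ 0 at y ∈ {2}; common: ∅.
  x = 7: f ≡ 0 at y ∈ {8}; g ≡ 0 at y ∈ {7}; common: ∅.
  x = 8: f ≡ 0 at y ∈ {7}; g ≡ 0 at y ∈ {8}; common: ∅.
  x = 9: f ≡ 0 at y ∈ {6}; g ≡ 0 at y ∈ {5}; common: ∅.
  x = 10: f ≡ 0 at y ∈ {5}; g ≡ 0 at y ∈ {9}; common: ∅.
Collecting: common zeros = ∅, so the count is 0.
Comparison with the Bézout bound: 0 ≤ 2 = deg(f)·deg(g), as expected for curves with no common component (the affine F_11-count falls short of the bound because intersections may lie at infinity, over extension fields, or carry multiplicity).


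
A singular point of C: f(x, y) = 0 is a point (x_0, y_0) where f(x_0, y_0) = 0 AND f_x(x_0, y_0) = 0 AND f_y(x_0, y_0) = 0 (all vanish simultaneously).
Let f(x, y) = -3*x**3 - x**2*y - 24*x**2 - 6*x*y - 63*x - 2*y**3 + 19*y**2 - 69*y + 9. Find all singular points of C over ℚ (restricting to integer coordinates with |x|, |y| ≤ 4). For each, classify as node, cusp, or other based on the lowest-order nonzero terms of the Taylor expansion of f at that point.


Singular points: {(-3, 3)}; classification: cusp.

Compute partial derivatives:
  f_x = -9*x**2 - 2*x*y - 48*x - 6*y - 63.
  f_y = -x**2 - 6*x - 6*y**2 + 38*y - 69.
Scan x_0 ∈ {−4, ..., 4}. For each x_0, f_y(x_0, y) is a polynomial in y; find its integer roots y ∈ {−4, ..., 4}, then test f_x and f at those candidates.
  x = -4: f_y(-4, y) = -6*y**2 + 38*y - 61; no integer root y with |y| ≤ 4.
  x = -3: f_y(-3, y) = -6*y**2 + 38*y - 60; vanishes at y ∈ {3}. (-3, 3): f_x = 0, f = 0 — SINGULAR.
  x = -2: f_y(-2, y) = -6*y**2 + 38*y - 61; no integer root y with |y| ≤ 4.
  x = -1: f_y(-1, y) = -6*y**2 + 38*y - 64; no integer root y with |y| ≤ 4.
  x = 0: f_y(0, y) = -6*y**2 + 38*y - 69; no integer root y with |y| ≤ 4.
  x = 1: f_y(1, y) = -6*y**2 + 38*y - 76; no integer root y with |y| ≤ 4.
  x = 2: f_y(2, y) = -6*y**2 + 38*y - 85; no integer root y with |y| ≤ 4.
  x = 3: f_y(3, y) = -6*y**2 + 38*y - 96; no integer root y with |y| ≤ 4.
  x = 4: f_y(4, y) = -6*y**2 + 38*y - 109; no integer root y with |y| ≤ 4.
Only singular point on the grid: (-3, 3).
Classify: substitute x = -3 + u, y = 3 + v and expand: f = -3*u**3 - u**2*v - 2*v**3 + v**2.
No constant or linear terms (consistent with a singular point). Quadratic part: v**2. Cubic part: -3*u**3 - u**2*v - 2*v**3.
The quadratic part v**2 is a perfect square, so there is a single (double) tangent line v = 0, i.e. y = 3. Restricting the cubic part to that line (v = 0) leaves -3*u**3 ≠ 0, so f is not divisible by v and the branch is v² ≈ 3*u**3 to lowest order — this is a cusp.
Classification: cusp.
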